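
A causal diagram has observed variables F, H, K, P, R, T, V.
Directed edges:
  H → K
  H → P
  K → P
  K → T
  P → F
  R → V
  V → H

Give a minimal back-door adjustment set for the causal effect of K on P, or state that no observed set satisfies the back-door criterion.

K→P: minimal back-door set {H}.

desc(K)\{K}={F,P,T}; candidates ⊆ {H,R,V}.
size 0: {}; under {} K still reaches {F,H,P,R,V} ∋ P.
{H}: K⊥P given {H} in G with K→· removed — back-door holds.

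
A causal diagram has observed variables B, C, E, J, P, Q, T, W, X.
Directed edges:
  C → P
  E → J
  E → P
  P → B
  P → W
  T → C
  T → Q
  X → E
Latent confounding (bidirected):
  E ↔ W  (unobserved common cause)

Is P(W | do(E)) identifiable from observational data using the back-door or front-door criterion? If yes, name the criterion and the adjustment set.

P(W|do(E)): frontdoor, adjust for {P}.

desc(E)\{E}={B,J,P,W}; candidates ⊆ {C,Q,T,X}.
E↔W: latent back-door arc(s) into E.
size 0: {}; under {} E still reaches {W,X} ∋ W.
size 1: {C}, {Q}, {T} …(+1); under {C} E still reaches {W,X} ∋ W.
size 2: {C,Q}, {C,T}, {C,X} …(+3); under {C,Q} E still reaches {W,X} ∋ W.
E↔W cannot be blocked by any observed set — no back-door set.
{P}: (i) intercepts every directed E→W path; (ii) no back-door E→{P}; (iii) {E} blocks every back-door {P}→W. Front-door holds.
P(W|do(E)) = Σ_{P} P(P|E) Σ_{E'} P(W|P,E')P(E').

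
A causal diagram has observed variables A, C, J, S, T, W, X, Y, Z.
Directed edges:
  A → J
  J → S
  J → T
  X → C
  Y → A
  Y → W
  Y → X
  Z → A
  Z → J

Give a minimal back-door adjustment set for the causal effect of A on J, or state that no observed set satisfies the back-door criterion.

A→J: minimal back-door set {Z}.

desc(A)\{A}={J,S,T}; candidates ⊆ {C,W,X,Y,Z}.
size 0: {}; under {} A still reaches {C,J,S,T,W,X,Y,Z} ∋ J.
{Z}: A⊥J given {Z} in G with A→· removed — back-door holds.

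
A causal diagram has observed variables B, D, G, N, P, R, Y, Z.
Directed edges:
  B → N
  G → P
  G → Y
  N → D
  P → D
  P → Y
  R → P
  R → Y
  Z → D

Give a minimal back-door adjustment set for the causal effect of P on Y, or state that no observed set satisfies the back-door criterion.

desc(P)\{P}={D,Y}; candidates ⊆ {B,G,N,R,Z}.
size 0: {}; under {} P still reaches {G,R,Y} ∋ Y.
size 1: {B}, {G}, {N} …(+2); under {B} P still reaches {G,R,Y} ∋ Y.
{G,R}: P⊥Y given {G,R} in G with P→· removed — back-door holds.

P→Y: minimal back-door set {G, R}.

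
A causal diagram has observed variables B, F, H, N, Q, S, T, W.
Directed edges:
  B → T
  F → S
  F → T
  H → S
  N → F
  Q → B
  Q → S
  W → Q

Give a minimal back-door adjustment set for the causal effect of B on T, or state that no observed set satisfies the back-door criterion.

B→T: minimal back-door set ∅.

desc(B)\{B}={T}; candidates ⊆ {F,H,N,Q,S,W}.
∅: B⊥T given ∅ in G with B→· removed — back-door holds.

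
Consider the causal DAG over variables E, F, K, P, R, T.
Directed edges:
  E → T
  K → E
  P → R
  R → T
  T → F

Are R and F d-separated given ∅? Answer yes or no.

No — R and F are d-connected given ∅.

Bayes-Ball from R | ∅ reaches {F,P,T}.
F ∈ reach(R|∅) ⇒ R ⊥̸ F | ∅.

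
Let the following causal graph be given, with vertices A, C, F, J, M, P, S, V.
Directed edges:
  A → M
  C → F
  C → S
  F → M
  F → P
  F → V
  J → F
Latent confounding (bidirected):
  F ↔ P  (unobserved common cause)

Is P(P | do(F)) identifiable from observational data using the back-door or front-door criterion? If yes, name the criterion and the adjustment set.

P(P|do(F)): not identifiable (no BD/FD set).

desc(F)\{F}={M,P,V}; candidates ⊆ {A,C,J,S}.
F↔P: latent back-door arc(s) into F.
size 0: {}; under {} F still reaches {C,J,P,S} ∋ P.
size 1: {A}, {C}, {J} …(+1); under {A} F still reaches {C,J,P,S} ∋ P.
size 2: {A,C}, {A,J}, {A,S} …(+3); under {A,C} F still reaches {J,P} ∋ P.
F↔P cannot be blocked by any observed set — no back-door set.
No mediator lies on a directed F→…→P path.
Neither criterion identifies P(P|do(F)) in this graph.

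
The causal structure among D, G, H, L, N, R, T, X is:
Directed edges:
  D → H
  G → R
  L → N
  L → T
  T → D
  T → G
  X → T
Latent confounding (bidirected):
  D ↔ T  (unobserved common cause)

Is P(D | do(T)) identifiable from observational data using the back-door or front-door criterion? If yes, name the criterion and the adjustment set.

P(D|do(T)): not identifiable (no BD/FD set).

desc(T)\{T}={D,G,H,R}; candidates ⊆ {L,N,X}.
T↔D: latent back-door arc(s) into T.
size 0: {}; under {} T still reaches {D,H,L,N,X} ∋ D.
size 1: {L}, {N}, {X}; under {L} T still reaches {D,H,X} ∋ D.
size 2: {L,N}, {L,X}, {N,X}; under {L,N} T still reaches {D,H,X} ∋ D.
T↔D cannot be blocked by any observed set — no back-door set.
No mediator lies on a directed T→…→D path.
Neither criterion identifies P(D|do(T)) in this graph.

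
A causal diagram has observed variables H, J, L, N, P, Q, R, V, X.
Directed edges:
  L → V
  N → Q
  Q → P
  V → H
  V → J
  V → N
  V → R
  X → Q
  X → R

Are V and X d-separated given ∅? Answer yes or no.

Yes — V ⊥ X | ∅.

Bayes-Ball from V | ∅ reaches {H,J,L,N,P,Q,R}.
X ∉ reach(V|∅) ⇒ V ⊥ X | ∅.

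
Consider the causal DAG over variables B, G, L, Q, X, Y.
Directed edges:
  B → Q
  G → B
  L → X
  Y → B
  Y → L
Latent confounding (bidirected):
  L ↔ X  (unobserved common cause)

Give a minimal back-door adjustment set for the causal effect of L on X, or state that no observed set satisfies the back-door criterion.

L→X: no observed back-door set.

desc(L)\{L}={X}; candidates ⊆ {B,G,Q,Y}.
L↔X: latent back-door arc(s) into L.
size 0: {}; under {} L still reaches {B,Q,X,Y} ∋ X.
size 1: {B}, {G}, {Q} …(+1); under {B} L still reaches {G,X,Y} ∋ X.
size 2: {B,G}, {B,Q}, {B,Y} …(+3); under {B,G} L still reaches {X,Y} ∋ X.
L↔X cannot be blocked by any observed set — no back-door set.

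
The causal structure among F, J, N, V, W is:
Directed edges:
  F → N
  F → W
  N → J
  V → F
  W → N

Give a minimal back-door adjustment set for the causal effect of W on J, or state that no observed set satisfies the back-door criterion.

desc(W)\{W}={J,N}; candidates ⊆ {F,V}.
size 0: {}; under {} W still reaches {F,J,N,V} ∋ J.
{F}: W⊥J given {F} in G with W→· removed — back-door holds.

W→J: minimal back-door set {F}.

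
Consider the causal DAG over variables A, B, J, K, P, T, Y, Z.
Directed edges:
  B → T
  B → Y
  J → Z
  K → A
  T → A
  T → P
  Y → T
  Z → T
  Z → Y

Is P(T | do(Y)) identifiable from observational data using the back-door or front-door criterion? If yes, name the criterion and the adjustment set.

P(T|do(Y)): backdoor, adjust for {B, Z}.

desc(Y)\{Y}={A,P,T}; candidates ⊆ {B,J,K,Z}.
size 0: {}; under {} Y still reaches {A,B,J,P,T,Z} ∋ T.
size 1: {B}, {J}, {K} …(+1); under {B} Y still reaches {A,J,P,T,Z} ∋ T.
{B,Z}: Y⊥T given {B,Z} in G with Y→· removed — back-door holds.
P(T|do(Y)) = Σ_{B,Z} P(T|Y,B,Z)·P(B,Z).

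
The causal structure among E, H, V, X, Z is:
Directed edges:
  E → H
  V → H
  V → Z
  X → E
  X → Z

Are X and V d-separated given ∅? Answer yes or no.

Yes — X ⊥ V | ∅.

Bayes-Ball from X | ∅ reaches {E,H,Z}.
V ∉ reach(X|∅) ⇒ X ⊥ V | ∅.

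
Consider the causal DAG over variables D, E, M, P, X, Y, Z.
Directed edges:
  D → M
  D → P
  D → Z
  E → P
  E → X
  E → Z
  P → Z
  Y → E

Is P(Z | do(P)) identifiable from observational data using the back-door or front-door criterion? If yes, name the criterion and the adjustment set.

desc(P)\{P}={Z}; candidates ⊆ {D,E,M,X,Y}.
size 0: {}; under {} P still reaches {D,E,M,X,Y,Z} ∋ Z.
size 1: {D}, {E}, {M} …(+2); under {D} P still reaches {E,X,Y,Z} ∋ Z.
{D,E}: P⊥Z given {D,E} in G with P→· removed — back-door holds.
P(Z|do(P)) = Σ_{D,E} P(Z|P,D,E)·P(D,E).

P(Z|do(P)): backdoor, adjust for {D, E}.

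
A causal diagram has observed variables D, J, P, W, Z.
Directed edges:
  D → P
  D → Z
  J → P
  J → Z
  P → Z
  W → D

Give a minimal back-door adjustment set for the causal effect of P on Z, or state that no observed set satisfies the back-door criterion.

P→Z: minimal back-door set {D, J}.

desc(P)\{P}={Z}; candidates ⊆ {D,J,W}.
size 0: {}; under {} P still reaches {D,J,W,Z} ∋ Z.
size 1: {D}, {J}, {W}; under {D} P still reaches {J,Z} ∋ Z.
{D,J}: P⊥Z given {D,J} in G with P→· removed — back-door holds.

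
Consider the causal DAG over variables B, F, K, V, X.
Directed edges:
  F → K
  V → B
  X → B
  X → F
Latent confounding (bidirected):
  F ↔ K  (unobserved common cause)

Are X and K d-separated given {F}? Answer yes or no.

No — X and K are d-connected given {F}.

Bayes-Ball from X | {F} reaches {B,K}.
K ∈ reach(X|{F}) ⇒ X ⊥̸ K | {F}.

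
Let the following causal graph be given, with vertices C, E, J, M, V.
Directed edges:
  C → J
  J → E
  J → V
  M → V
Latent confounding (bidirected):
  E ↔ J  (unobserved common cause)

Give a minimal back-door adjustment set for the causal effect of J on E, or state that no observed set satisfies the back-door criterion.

desc(J)\{J}={E,V}; candidates ⊆ {C,M}.
J↔E: latent back-door arc(s) into J.
size 0: {}; under {} J still reaches {C,E} ∋ E.
size 1: {C}, {M}; under {C} J still reaches {E} ∋ E.
size 2: {C,M}; under {C,M} J still reaches {E} ∋ E.
J↔E cannot be blocked by any observed set — no back-door set.

J→E: no observed back-door set.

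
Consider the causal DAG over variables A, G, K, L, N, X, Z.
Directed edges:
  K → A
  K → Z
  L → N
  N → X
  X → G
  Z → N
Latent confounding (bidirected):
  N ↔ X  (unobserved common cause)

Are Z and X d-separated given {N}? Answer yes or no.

No — Z and X are d-connected given {N}.

Bayes-Ball from Z | {N} reaches {A,G,K,L,X}.
X ∈ reach(Z|{N}) ⇒ Z ⊥̸ X | {N}.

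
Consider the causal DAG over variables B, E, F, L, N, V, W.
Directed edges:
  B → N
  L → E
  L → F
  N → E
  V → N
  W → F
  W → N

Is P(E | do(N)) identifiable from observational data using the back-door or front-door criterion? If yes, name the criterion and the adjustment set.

desc(N)\{N}={E}; candidates ⊆ {B,F,L,V,W}.
∅: N⊥E given ∅ in G with N→· removed — back-door holds.
P(E|do(N)) = P(E|N) — no adjustment needed.

P(E|do(N)): backdoor, adjust for ∅.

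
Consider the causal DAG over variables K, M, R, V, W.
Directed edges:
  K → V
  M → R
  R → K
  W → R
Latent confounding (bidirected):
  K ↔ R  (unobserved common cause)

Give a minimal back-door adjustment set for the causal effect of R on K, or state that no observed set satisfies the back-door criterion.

desc(R)\{R}={K,V}; candidates ⊆ {M,W}.
R↔K: latent back-door arc(s) into R.
size 0: {}; under {} R still reaches {K,M,V,W} ∋ K.
size 1: {M}, {W}; under {M} R still reaches {K,V,W} ∋ K.
size 2: {M,W}; under {M,W} R still reaches {K,V} ∋ K.
R↔K cannot be blocked by any observed set — no back-door set.

R→K: no observed back-door set.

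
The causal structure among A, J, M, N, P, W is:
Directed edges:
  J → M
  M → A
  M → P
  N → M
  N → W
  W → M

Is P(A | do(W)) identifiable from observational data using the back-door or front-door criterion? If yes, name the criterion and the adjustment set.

desc(W)\{W}={A,M,P}; candidates ⊆ {J,N}.
size 0: {}; under {} W still reaches {A,M,N,P} ∋ A.
{N}: W⊥A given {N} in G with W→· removed — back-door holds.
P(A|do(W)) = Σ_{N} P(A|W,N)·P(N).

P(A|do(W)): backdoor, adjust for {N}.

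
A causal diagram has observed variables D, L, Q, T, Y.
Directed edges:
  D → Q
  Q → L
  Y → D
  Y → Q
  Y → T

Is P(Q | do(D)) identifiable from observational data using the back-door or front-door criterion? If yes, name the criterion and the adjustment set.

P(Q|do(D)): backdoor, adjust for {Y}.

desc(D)\{D}={L,Q}; candidates ⊆ {T,Y}.
size 0: {}; under {} D still reaches {L,Q,T,Y} ∋ Q.
{Y}: D⊥Q given {Y} in G with D→· removed — back-door holds.
P(Q|do(D)) = Σ_{Y} P(Q|D,Y)·P(Y).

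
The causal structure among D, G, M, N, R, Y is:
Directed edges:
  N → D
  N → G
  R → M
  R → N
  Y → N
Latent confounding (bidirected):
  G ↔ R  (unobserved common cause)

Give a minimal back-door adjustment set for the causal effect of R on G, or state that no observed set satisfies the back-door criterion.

desc(R)\{R}={D,G,M,N}; candidates ⊆ {Y}.
R↔G: latent back-door arc(s) into R.
size 0: {}; under {} R still reaches {G} ∋ G.
size 1: {Y}; under {Y} R still reaches {G} ∋ G.
R↔G cannot be blocked by any observed set — no back-door set.

R→G: no observed back-door set.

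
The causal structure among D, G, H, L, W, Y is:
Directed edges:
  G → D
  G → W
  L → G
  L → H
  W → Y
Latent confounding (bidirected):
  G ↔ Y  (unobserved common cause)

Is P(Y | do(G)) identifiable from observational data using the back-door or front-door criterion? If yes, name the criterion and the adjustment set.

desc(G)\{G}={D,W,Y}; candidates ⊆ {H,L}.
G↔Y: latent back-door arc(s) into G.
size 0: {}; under {} G still reaches {H,L,Y} ∋ Y.
size 1: {H}, {L}; under {H} G still reaches {L,Y} ∋ Y.
size 2: {H,L}; under {H,L} G still reaches {Y} ∋ Y.
G↔Y cannot be blocked by any observed set — no back-door set.
{W}: (i) intercepts every directed G→Y path; (ii) no back-door G→{W}; (iii) {G} blocks every back-door {W}→Y. Front-door holds.
P(Y|do(G)) = Σ_{W} P(W|G) Σ_{G'} P(Y|W,G')P(G').

P(Y|do(G)): frontdoor, adjust for {W}.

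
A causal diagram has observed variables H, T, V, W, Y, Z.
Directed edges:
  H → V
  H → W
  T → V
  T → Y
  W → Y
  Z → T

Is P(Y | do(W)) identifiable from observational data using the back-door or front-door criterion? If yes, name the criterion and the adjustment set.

P(Y|do(W)): backdoor, adjust for ∅.

desc(W)\{W}={Y}; candidates ⊆ {H,T,V,Z}.
∅: W⊥Y given ∅ in G with W→· removed — back-door holds.
P(Y|do(W)) = P(Y|W) — no adjustment needed.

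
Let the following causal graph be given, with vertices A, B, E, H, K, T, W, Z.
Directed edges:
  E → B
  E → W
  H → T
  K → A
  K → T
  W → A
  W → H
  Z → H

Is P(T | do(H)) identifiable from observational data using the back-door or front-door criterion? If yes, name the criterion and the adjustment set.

P(T|do(H)): backdoor, adjust for ∅.

desc(H)\{H}={T}; candidates ⊆ {A,B,E,K,W,Z}.
∅: H⊥T given ∅ in G with H→· removed — back-door holds.
P(T|do(H)) = P(T|H) — no adjustment needed.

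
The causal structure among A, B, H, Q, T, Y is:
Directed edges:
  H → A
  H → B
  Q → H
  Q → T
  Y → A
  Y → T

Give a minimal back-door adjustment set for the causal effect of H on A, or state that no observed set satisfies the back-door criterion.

H→A: minimal back-door set ∅.

desc(H)\{H}={A,B}; candidates ⊆ {Q,T,Y}.
∅: H⊥A given ∅ in G with H→· removed — back-door holds.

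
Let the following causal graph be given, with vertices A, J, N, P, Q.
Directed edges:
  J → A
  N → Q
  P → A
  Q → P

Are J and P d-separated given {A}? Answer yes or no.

Bayes-Ball from J | {A} reaches {N,P,Q}.
P ∈ reach(J|{A}) ⇒ J ⊥̸ P | {A}.

No — J and P are d-connected given {A}.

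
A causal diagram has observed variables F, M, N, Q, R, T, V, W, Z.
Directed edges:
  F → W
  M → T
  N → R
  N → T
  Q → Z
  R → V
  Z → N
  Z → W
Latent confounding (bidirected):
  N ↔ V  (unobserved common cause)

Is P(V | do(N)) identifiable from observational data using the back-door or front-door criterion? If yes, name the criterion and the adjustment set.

P(V|do(N)): frontdoor, adjust for {R}.

desc(N)\{N}={R,T,V}; candidates ⊆ {F,M,Q,W,Z}.
N↔V: latent back-door arc(s) into N.
size 0: {}; under {} N still reaches {Q,V,W,Z} ∋ V.
size 1: {F}, {M}, {Q} …(+2); under {F} N still reaches {Q,V,W,Z} ∋ V.
size 2: {F,M}, {F,Q}, {F,W} …(+7); under {F,M} N still reaches {Q,V,W,Z} ∋ V.
N↔V cannot be blocked by any observed set — no back-door set.
{R}: (i) intercepts every directed N→V path; (ii) no back-door N→{R}; (iii) {N} blocks every back-door {R}→V. Front-door holds.
P(V|do(N)) = Σ_{R} P(R|N) Σ_{N'} P(V|R,N')P(N').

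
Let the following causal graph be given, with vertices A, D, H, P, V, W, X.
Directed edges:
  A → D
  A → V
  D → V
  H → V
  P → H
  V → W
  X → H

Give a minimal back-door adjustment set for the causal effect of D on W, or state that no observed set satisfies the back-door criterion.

D→W: minimal back-door set {A}.

desc(D)\{D}={V,W}; candidates ⊆ {A,H,P,X}.
size 0: {}; under {} D still reaches {A,V,W} ∋ W.
{A}: D⊥W given {A} in G with D→· removed — back-door holds.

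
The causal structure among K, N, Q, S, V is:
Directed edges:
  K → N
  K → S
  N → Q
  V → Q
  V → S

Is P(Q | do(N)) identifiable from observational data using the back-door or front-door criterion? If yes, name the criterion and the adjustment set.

desc(N)\{N}={Q}; candidates ⊆ {K,S,V}.
∅: N⊥Q given ∅ in G with N→· removed — back-door holds.
P(Q|do(N)) = P(Q|N) — no adjustment needed.

P(Q|do(N)): backdoor, adjust for ∅.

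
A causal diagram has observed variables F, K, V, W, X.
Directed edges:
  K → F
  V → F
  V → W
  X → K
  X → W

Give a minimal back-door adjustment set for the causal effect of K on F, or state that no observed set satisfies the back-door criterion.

desc(K)\{K}={F}; candidates ⊆ {V,W,X}.
∅: K⊥F given ∅ in G with K→· removed — back-door holds.

K→F: minimal back-door set ∅.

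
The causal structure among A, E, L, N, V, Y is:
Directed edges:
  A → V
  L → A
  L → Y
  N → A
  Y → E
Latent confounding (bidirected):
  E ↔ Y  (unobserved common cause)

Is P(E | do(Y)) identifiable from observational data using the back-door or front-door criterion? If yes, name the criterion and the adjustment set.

P(E|do(Y)): not identifiable (no BD/FD set).

desc(Y)\{Y}={E}; candidates ⊆ {A,L,N,V}.
Y↔E: latent back-door arc(s) into Y.
size 0: {}; under {} Y still reaches {A,E,L,V} ∋ E.
size 1: {A}, {L}, {N} …(+1); under {A} Y still reaches {E,L,N} ∋ E.
size 2: {A,L}, {A,N}, {A,V} …(+3); under {A,L} Y still reaches {E} ∋ E.
Y↔E cannot be blocked by any observed set — no back-door set.
No mediator lies on a directed Y→…→E path.
Neither criterion identifies P(E|do(Y)) in this graph.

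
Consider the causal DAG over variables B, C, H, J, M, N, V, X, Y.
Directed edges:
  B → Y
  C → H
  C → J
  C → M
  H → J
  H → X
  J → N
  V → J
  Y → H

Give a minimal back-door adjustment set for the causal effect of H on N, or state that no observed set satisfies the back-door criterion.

H→N: minimal back-door set {C}.

desc(H)\{H}={J,N,X}; candidates ⊆ {B,C,M,V,Y}.
size 0: {}; under {} H still reaches {B,C,J,M,N,Y} ∋ N.
{C}: H⊥N given {C} in G with H→· removed — back-door holds.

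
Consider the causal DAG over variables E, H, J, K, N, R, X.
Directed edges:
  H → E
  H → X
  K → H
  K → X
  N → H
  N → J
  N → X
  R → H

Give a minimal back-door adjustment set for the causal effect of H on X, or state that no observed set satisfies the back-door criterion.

H→X: minimal back-door set {K, N}.

desc(H)\{H}={E,X}; candidates ⊆ {J,K,N,R}.
size 0: {}; under {} H still reaches {J,K,N,R,X} ∋ X.
size 1: {J}, {K}, {N} …(+1); under {J} H still reaches {K,N,R,X} ∋ X.
{K,N}: H⊥X given {K,N} in G with H→· removed — back-door holds.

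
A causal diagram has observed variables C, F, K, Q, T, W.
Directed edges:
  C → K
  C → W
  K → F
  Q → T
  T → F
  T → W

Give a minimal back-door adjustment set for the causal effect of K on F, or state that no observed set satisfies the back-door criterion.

K→F: minimal back-door set ∅.

desc(K)\{K}={F}; candidates ⊆ {C,Q,T,W}.
∅: K⊥F given ∅ in G with K→· removed — back-door holds.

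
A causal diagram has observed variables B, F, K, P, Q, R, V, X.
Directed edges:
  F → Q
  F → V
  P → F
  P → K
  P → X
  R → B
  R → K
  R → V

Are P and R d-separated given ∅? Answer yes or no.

Bayes-Ball from P | ∅ reaches {F,K,Q,V,X}.
R ∉ reach(P|∅) ⇒ P ⊥ R | ∅.

Yes — P ⊥ R | ∅.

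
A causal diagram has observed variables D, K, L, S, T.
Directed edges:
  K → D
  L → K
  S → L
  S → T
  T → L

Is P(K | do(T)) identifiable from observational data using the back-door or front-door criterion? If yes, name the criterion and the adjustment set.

desc(T)\{T}={D,K,L}; candidates ⊆ {S}.
size 0: {}; under {} T still reaches {D,K,L,S} ∋ K.
{S}: T⊥K given {S} in G with T→· removed — back-door holds.
P(K|do(T)) = Σ_{S} P(K|T,S)·P(S).

P(K|do(T)): backdoor, adjust for {S}.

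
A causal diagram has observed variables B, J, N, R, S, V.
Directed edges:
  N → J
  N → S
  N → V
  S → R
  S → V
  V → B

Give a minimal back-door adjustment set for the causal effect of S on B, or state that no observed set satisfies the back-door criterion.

desc(S)\{S}={B,R,V}; candidates ⊆ {J,N}.
size 0: {}; under {} S still reaches {B,J,N,V} ∋ B.
{N}: S⊥B given {N} in G with S→· removed — back-door holds.

S→B: minimal back-door set {N}.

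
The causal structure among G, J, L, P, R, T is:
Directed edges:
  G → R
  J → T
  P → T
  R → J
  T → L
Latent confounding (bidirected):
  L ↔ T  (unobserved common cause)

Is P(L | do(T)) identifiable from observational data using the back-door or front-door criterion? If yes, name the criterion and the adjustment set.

desc(T)\{T}={L}; candidates ⊆ {G,J,P,R}.
T↔L: latent back-door arc(s) into T.
size 0: {}; under {} T still reaches {G,J,L,P,R} ∋ L.
size 1: {G}, {J}, {P} …(+1); under {G} T still reaches {J,L,P,R} ∋ L.
size 2: {G,J}, {G,P}, {G,R} …(+3); under {G,J} T still reaches {L,P} ∋ L.
T↔L cannot be blocked by any observed set — no back-door set.
No mediator lies on a directed T→…→L path.
Neither criterion identifies P(L|do(T)) in this graph.

P(L|do(T)): not identifiable (no BD/FD set).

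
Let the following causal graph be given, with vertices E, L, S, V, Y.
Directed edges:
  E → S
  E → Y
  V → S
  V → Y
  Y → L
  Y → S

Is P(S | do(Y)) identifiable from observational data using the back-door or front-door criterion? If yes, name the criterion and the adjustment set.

P(S|do(Y)): backdoor, adjust for {E, V}.

desc(Y)\{Y}={L,S}; candidates ⊆ {E,V}.
size 0: {}; under {} Y still reaches {E,S,V} ∋ S.
size 1: {E}, {V}; under {E} Y still reaches {S,V} ∋ S.
{E,V}: Y⊥S given {E,V} in G with Y→· removed — back-door holds.
P(S|do(Y)) = Σ_{E,V} P(S|Y,E,V)·P(E,V).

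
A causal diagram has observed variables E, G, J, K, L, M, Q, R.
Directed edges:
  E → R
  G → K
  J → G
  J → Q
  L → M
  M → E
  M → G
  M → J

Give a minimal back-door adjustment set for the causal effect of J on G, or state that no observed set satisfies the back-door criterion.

desc(J)\{J}={G,K,Q}; candidates ⊆ {E,L,M,R}.
size 0: {}; under {} J still reaches {E,G,K,L,M,R} ∋ G.
{M}: J⊥G given {M} in G with J→· removed — back-door holds.

J→G: minimal back-door set {M}.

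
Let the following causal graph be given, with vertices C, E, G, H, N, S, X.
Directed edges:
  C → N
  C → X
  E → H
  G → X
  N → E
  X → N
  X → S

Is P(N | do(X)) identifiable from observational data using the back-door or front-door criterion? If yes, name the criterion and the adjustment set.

desc(X)\{X}={E,H,N,S}; candidates ⊆ {C,G}.
size 0: {}; under {} X still reaches {C,E,G,H,N} ∋ N.
{C}: X⊥N given {C} in G with X→· removed — back-door holds.
P(N|do(X)) = Σ_{C} P(N|X,C)·P(C).

P(N|do(X)): backdoor, adjust for {C}.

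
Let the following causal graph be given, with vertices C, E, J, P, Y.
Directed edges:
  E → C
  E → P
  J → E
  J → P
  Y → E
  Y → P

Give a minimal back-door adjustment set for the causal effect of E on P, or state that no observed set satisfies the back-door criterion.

E→P: minimal back-door set {J, Y}.

desc(E)\{E}={C,P}; candidates ⊆ {J,Y}.
size 0: {}; under {} E still reaches {J,P,Y} ∋ P.
size 1: {J}, {Y}; under {J} E still reaches {P,Y} ∋ P.
{J,Y}: E⊥P given {J,Y} in G with E→· removed — back-door holds.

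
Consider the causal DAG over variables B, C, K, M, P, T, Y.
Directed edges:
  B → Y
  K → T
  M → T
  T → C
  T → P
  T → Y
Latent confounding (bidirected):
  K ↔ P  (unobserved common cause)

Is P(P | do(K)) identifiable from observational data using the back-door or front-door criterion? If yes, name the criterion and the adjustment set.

P(P|do(K)): frontdoor, adjust for {T}.

desc(K)\{K}={C,P,T,Y}; candidates ⊆ {B,M}.
K↔P: latent back-door arc(s) into K.
size 0: {}; under {} K still reaches {P} ∋ P.
size 1: {B}, {M}; under {B} K still reaches {P} ∋ P.
size 2: {B,M}; under {B,M} K still reaches {P} ∋ P.
K↔P cannot be blocked by any observed set — no back-door set.
{T}: (i) intercepts every directed K→P path; (ii) no back-door K→{T}; (iii) {K} blocks every back-door {T}→P. Front-door holds.
P(P|do(K)) = Σ_{T} P(T|K) Σ_{K'} P(P|T,K')P(K').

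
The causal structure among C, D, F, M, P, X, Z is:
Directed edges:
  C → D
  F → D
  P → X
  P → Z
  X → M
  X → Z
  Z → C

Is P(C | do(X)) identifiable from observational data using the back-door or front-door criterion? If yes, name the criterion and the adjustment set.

desc(X)\{X}={C,D,M,Z}; candidates ⊆ {F,P}.
size 0: {}; under {} X still reaches {C,D,P,Z} ∋ C.
{P}: X⊥C given {P} in G with X→· removed — back-door holds.
P(C|do(X)) = Σ_{P} P(C|X,P)·P(P).

P(C|do(X)): backdoor, adjust for {P}.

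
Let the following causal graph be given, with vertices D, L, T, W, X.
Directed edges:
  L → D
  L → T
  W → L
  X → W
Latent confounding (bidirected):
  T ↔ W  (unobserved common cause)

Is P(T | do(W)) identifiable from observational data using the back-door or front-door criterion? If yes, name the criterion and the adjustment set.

P(T|do(W)): frontdoor, adjust for {L}.

desc(W)\{W}={D,L,T}; candidates ⊆ {X}.
W↔T: latent back-door arc(s) into W.
size 0: {}; under {} W still reaches {T,X} ∋ T.
size 1: {X}; under {X} W still reaches {T} ∋ T.
W↔T cannot be blocked by any observed set — no back-door set.
{L}: (i) intercepts every directed W→T path; (ii) no back-door W→{L}; (iii) {W} blocks every back-door {L}→T. Front-door holds.
P(T|do(W)) = Σ_{L} P(L|W) Σ_{W'} P(T|L,W')P(W').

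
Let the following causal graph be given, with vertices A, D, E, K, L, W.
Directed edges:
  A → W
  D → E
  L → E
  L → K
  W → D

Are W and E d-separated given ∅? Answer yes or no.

No — W and E are d-connected given ∅.

Bayes-Ball from W | ∅ reaches {A,D,E}.
E ∈ reach(W|∅) ⇒ W ⊥̸ E | ∅.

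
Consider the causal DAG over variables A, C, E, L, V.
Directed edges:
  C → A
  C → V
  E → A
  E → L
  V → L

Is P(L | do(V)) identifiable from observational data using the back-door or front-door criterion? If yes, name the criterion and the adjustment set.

desc(V)\{V}={L}; candidates ⊆ {A,C,E}.
∅: V⊥L given ∅ in G with V→· removed — back-door holds.
P(L|do(V)) = P(L|V) — no adjustment needed.

P(L|do(V)): backdoor, adjust for ∅.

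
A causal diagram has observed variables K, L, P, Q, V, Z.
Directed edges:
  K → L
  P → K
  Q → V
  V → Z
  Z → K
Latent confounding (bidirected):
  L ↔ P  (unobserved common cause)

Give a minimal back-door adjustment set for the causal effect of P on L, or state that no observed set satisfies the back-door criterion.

P→L: no observed back-door set.

desc(P)\{P}={K,L}; candidates ⊆ {Q,V,Z}.
P↔L: latent back-door arc(s) into P.
size 0: {}; under {} P still reaches {L} ∋ L.
size 1: {Q}, {V}, {Z}; under {Q} P still reaches {L} ∋ L.
size 2: {Q,V}, {Q,Z}, {V,Z}; under {Q,V} P still reaches {L} ∋ L.
P↔L cannot be blocked by any observed set — no back-door set.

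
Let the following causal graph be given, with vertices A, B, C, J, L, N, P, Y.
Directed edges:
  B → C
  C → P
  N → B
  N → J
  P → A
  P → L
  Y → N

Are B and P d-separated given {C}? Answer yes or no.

Bayes-Ball from B | {C} reaches {J,N,Y}.
P ∉ reach(B|{C}) ⇒ B ⊥ P | {C}.

Yes — B ⊥ P | {C}.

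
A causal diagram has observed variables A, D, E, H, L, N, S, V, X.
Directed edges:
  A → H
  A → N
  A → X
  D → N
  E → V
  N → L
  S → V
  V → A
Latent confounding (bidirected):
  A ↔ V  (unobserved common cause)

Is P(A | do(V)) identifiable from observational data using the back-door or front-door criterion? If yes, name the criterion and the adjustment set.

desc(V)\{V}={A,H,L,N,X}; candidates ⊆ {D,E,S}.
V↔A: latent back-door arc(s) into V.
size 0: {}; under {} V still reaches {A,E,H,L,N,S,X} ∋ A.
size 1: {D}, {E}, {S}; under {D} V still reaches {A,E,H,L,N,S,X} ∋ A.
size 2: {D,E}, {D,S}, {E,S}; under {D,E} V still reaches {A,H,L,N,S,X} ∋ A.
V↔A cannot be blocked by any observed set — no back-door set.
No mediator lies on a directed V→…→A path.
Neither criterion identifies P(A|do(V)) in this graph.

P(A|do(V)): not identifiable (no BD/FD set).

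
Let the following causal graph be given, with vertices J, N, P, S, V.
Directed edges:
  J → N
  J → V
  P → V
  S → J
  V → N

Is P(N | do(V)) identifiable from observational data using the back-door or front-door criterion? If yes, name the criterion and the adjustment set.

P(N|do(V)): backdoor, adjust for {J}.

desc(V)\{V}={N}; candidates ⊆ {J,P,S}.
size 0: {}; under {} V still reaches {J,N,P,S} ∋ N.
{J}: V⊥N given {J} in G with V→· removed — back-door holds.
P(N|do(V)) = Σ_{J} P(N|V,J)·P(J).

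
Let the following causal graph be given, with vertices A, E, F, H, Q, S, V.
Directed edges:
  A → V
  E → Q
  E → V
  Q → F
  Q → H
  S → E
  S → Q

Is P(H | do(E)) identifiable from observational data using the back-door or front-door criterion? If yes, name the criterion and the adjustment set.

P(H|do(E)): backdoor, adjust for {S}.

desc(E)\{E}={F,H,Q,V}; candidates ⊆ {A,S}.
size 0: {}; under {} E still reaches {F,H,Q,S} ∋ H.
{S}: E⊥H given {S} in G with E→· removed — back-door holds.
P(H|do(E)) = Σ_{S} P(H|E,S)·P(S).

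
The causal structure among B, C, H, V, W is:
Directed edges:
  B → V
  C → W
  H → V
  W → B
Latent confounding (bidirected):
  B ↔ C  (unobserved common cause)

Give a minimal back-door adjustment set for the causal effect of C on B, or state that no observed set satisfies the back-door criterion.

desc(C)\{C}={B,V,W}; candidates ⊆ {H}.
C↔B: latent back-door arc(s) into C.
size 0: {}; under {} C still reaches {B,V} ∋ B.
size 1: {H}; under {H} C still reaches {B,V} ∋ B.
C↔B cannot be blocked by any observed set — no back-door set.

C→B: no observed back-door set.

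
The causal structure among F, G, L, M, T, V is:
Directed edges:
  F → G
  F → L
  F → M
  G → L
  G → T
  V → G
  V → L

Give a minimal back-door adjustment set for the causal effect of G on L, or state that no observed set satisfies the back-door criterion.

G→L: minimal back-door set {F, V}.

desc(G)\{G}={L,T}; candidates ⊆ {F,M,V}.
size 0: {}; under {} G still reaches {F,L,M,V} ∋ L.
size 1: {F}, {M}, {V}; under {F} G still reaches {L,V} ∋ L.
{F,V}: G⊥L given {F,V} in G with G→· removed — back-door holds.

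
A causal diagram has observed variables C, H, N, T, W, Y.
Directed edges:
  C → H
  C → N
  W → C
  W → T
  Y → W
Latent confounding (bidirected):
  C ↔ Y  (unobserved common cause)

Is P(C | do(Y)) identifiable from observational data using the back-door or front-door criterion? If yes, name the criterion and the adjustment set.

desc(Y)\{Y}={C,H,N,T,W}; candidates ⊆ {—}.
Y↔C: latent back-door arc(s) into Y.
size 0: {}; under {} Y still reaches {C,H,N} ∋ C.
Y↔C cannot be blocked by any observed set — no back-door set.
{W}: (i) intercepts every directed Y→C path; (ii) no back-door Y→{W}; (iii) {Y} blocks every back-door {W}→C. Front-door holds.
P(C|do(Y)) = Σ_{W} P(W|Y) Σ_{Y'} P(C|W,Y')P(Y').

P(C|do(Y)): frontdoor, adjust for {W}.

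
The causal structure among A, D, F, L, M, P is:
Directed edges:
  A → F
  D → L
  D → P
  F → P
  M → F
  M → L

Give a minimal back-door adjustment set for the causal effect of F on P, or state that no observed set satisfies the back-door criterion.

F→P: minimal back-door set ∅.

desc(F)\{F}={P}; candidates ⊆ {A,D,L,M}.
∅: F⊥P given ∅ in G with F→· removed — back-door holds.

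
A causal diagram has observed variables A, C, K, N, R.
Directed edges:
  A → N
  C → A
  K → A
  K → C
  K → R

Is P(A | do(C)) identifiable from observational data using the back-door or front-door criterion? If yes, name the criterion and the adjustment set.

P(A|do(C)): backdoor, adjust for {K}.

desc(C)\{C}={A,N}; candidates ⊆ {K,R}.
size 0: {}; under {} C still reaches {A,K,N,R} ∋ A.
{K}: C⊥A given {K} in G with C→· removed — back-door holds.
P(A|do(C)) = Σ_{K} P(A|C,K)·P(K).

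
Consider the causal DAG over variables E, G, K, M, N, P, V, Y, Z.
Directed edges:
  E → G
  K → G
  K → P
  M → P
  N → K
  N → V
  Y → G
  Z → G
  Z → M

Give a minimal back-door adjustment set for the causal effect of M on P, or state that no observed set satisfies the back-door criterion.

M→P: minimal back-door set ∅.

desc(M)\{M}={P}; candidates ⊆ {E,G,K,N,V,Y,Z}.
∅: M⊥P given ∅ in G with M→· removed — back-door holds.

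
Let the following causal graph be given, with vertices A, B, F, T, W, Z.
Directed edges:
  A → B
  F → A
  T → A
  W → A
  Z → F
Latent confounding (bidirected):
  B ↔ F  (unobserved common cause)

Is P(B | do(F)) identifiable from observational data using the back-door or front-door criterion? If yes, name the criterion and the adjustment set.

desc(F)\{F}={A,B}; candidates ⊆ {T,W,Z}.
F↔B: latent back-door arc(s) into F.
size 0: {}; under {} F still reaches {B,Z} ∋ B.
size 1: {T}, {W}, {Z}; under {T} F still reaches {B,Z} ∋ B.
size 2: {T,W}, {T,Z}, {W,Z}; under {T,W} F still reaches {B,Z} ∋ B.
F↔B cannot be blocked by any observed set — no back-door set.
{A}: (i) intercepts every directed F→B path; (ii) no back-door F→{A}; (iii) {F} blocks every back-door {A}→B. Front-door holds.
P(B|do(F)) = Σ_{A} P(A|F) Σ_{F'} P(B|A,F')P(F').

P(B|do(F)): frontdoor, adjust for {A}.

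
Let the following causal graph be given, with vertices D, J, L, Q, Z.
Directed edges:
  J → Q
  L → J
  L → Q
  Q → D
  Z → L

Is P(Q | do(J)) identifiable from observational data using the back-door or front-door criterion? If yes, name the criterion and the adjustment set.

desc(J)\{J}={D,Q}; candidates ⊆ {L,Z}.
size 0: {}; under {} J still reaches {D,L,Q,Z} ∋ Q.
{L}: J⊥Q given {L} in G with J→· removed — back-door holds.
P(Q|do(J)) = Σ_{L} P(Q|J,L)·P(L).

P(Q|do(J)): backdoor, adjust for {L}.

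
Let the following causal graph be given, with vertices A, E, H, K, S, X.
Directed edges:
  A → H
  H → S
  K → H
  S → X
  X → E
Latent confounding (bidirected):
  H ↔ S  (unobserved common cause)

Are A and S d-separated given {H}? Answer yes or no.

No — A and S are d-connected given {H}.

Bayes-Ball from A | {H} reaches {E,K,S,X}.
S ∈ reach(A|{H}) ⇒ A ⊥̸ S | {H}.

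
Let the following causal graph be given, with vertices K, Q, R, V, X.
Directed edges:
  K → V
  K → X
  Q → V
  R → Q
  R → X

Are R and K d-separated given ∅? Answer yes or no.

Yes — R ⊥ K | ∅.

Bayes-Ball from R | ∅ reaches {Q,V,X}.
K ∉ reach(R|∅) ⇒ R ⊥ K | ∅.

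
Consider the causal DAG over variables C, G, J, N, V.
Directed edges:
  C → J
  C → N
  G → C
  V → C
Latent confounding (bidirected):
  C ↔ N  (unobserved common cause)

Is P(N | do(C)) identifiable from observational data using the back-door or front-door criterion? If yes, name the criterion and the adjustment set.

desc(C)\{C}={J,N}; candidates ⊆ {G,V}.
C↔N: latent back-door arc(s) into C.
size 0: {}; under {} C still reaches {G,N,V} ∋ N.
size 1: {G}, {V}; under {G} C still reaches {N,V} ∋ N.
size 2: {G,V}; under {G,V} C still reaches {N} ∋ N.
C↔N cannot be blocked by any observed set — no back-door set.
No mediator lies on a directed C→…→N path.
Neither criterion identifies P(N|do(C)) in this graph.

P(N|do(C)): not identifiable (no BD/FD set).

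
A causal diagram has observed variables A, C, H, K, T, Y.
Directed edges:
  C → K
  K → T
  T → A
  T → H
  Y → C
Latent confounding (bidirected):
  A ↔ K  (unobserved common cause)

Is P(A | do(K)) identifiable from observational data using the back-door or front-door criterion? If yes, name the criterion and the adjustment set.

P(A|do(K)): frontdoor, adjust for {T}.

desc(K)\{K}={A,H,T}; candidates ⊆ {C,Y}.
K↔A: latent back-door arc(s) into K.
size 0: {}; under {} K still reaches {A,C,Y} ∋ A.
size 1: {C}, {Y}; under {C} K still reaches {A} ∋ A.
size 2: {C,Y}; under {C,Y} K still reaches {A} ∋ A.
K↔A cannot be blocked by any observed set — no back-door set.
{T}: (i) intercepts every directed K→A path; (ii) no back-door K→{T}; (iii) {K} blocks every back-door {T}→A. Front-door holds.
P(A|do(K)) = Σ_{T} P(T|K) Σ_{K'} P(A|T,K')P(K').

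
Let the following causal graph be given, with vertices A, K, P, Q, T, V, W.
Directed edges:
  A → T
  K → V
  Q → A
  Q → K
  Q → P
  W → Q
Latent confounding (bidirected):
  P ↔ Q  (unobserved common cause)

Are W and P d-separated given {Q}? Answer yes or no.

Bayes-Ball from W | {Q} reaches {P}.
P ∈ reach(W|{Q}) ⇒ W ⊥̸ P | {Q}.

No — W and P are d-connected given {Q}.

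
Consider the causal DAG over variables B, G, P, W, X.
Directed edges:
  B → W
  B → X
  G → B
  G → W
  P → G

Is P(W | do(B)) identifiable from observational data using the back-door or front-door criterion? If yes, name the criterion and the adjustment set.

P(W|do(B)): backdoor, adjust for {G}.

desc(B)\{B}={W,X}; candidates ⊆ {G,P}.
size 0: {}; under {} B still reaches {G,P,W} ∋ W.
{G}: B⊥W given {G} in G with B→· removed — back-door holds.
P(W|do(B)) = Σ_{G} P(W|B,G)·P(G).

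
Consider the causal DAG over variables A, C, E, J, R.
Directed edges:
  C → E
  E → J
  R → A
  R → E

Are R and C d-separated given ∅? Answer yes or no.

Yes — R ⊥ C | ∅.

Bayes-Ball from R | ∅ reaches {A,E,J}.
C ∉ reach(R|∅) ⇒ R ⊥ C | ∅.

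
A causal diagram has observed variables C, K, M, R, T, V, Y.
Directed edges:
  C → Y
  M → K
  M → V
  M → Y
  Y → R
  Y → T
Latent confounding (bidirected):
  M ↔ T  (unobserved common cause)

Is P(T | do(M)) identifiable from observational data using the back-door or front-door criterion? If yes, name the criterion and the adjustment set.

desc(M)\{M}={K,R,T,V,Y}; candidates ⊆ {C}.
M↔T: latent back-door arc(s) into M.
size 0: {}; under {} M still reaches {T} ∋ T.
size 1: {C}; under {C} M still reaches {T} ∋ T.
M↔T cannot be blocked by any observed set — no back-door set.
{Y}: (i) intercepts every directed M→T path; (ii) no back-door M→{Y}; (iii) {M} blocks every back-door {Y}→T. Front-door holds.
P(T|do(M)) = Σ_{Y} P(Y|M) Σ_{M'} P(T|Y,M')P(M').

P(T|do(M)): frontdoor, adjust for {Y}.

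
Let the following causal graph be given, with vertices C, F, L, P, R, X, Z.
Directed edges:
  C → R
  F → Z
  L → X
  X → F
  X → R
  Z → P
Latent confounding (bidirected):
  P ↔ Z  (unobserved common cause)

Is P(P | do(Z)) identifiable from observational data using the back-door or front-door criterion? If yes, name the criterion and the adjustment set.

desc(Z)\{Z}={P}; candidates ⊆ {C,F,L,R,X}.
Z↔P: latent back-door arc(s) into Z.
size 0: {}; under {} Z still reaches {F,L,P,R,X} ∋ P.
size 1: {C}, {F}, {L} …(+2); under {C} Z still reaches {F,L,P,R,X} ∋ P.
size 2: {C,F}, {C,L}, {C,R} …(+7); under {C,F} Z still reaches {P} ∋ P.
Z↔P cannot be blocked by any observed set — no back-door set.
No mediator lies on a directed Z→…→P path.
Neither criterion identifies P(P|do(Z)) in this graph.

P(P|do(Z)): not identifiable (no BD/FD set).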